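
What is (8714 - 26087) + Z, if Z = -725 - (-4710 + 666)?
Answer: -14054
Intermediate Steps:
Z = 3319 (Z = -725 - 1*(-4044) = -725 + 4044 = 3319)
(8714 - 26087) + Z = (8714 - 26087) + 3319 = -17373 + 3319 = -14054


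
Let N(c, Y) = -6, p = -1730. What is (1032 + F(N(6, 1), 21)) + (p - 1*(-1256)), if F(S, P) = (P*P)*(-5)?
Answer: -1647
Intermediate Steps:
F(S, P) = -5*P² (F(S, P) = P²*(-5) = -5*P²)
(1032 + F(N(6, 1), 21)) + (p - 1*(-1256)) = (1032 - 5*21²) + (-1730 - 1*(-1256)) = (1032 - 5*441) + (-1730 + 1256) = (1032 - 2205) - 474 = -1173 - 474 = -1647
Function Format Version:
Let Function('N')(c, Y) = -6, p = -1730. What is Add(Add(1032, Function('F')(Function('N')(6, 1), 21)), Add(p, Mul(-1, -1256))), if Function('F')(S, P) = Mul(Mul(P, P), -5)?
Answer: -1647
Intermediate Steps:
Function('F')(S, P) = Mul(-5, Pow(P, 2)) (Function('F')(S, P) = Mul(Pow(P, 2), -5) = Mul(-5, Pow(P, 2)))
Add(Add(1032, Function('F')(Function('N')(6, 1), 21)), Add(p, Mul(-1, -1256))) = Add(Add(1032, Mul(-5, Pow(21, 2))), Add(-1730, Mul(-1, -1256))) = Add(Add(1032, Mul(-5, 441)), Add(-1730, 1256)) = Add(Add(1032, -2205), -474) = Add(-1173, -474) = -1647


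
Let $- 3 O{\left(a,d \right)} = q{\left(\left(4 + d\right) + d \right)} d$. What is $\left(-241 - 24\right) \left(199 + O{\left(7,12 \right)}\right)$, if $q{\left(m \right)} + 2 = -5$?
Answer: $-60155$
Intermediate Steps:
$q{\left(m \right)} = -7$ ($q{\left(m \right)} = -2 - 5 = -7$)
$O{\left(a,d \right)} = \frac{7 d}{3}$ ($O{\left(a,d \right)} = - \frac{\left(-7\right) d}{3} = \frac{7 d}{3}$)
$\left(-241 - 24\right) \left(199 + O{\left(7,12 \right)}\right) = \left(-241 - 24\right) \left(199 + \frac{7}{3} \cdot 12\right) = - 265 \left(199 + 28\right) = \left(-265\right) 227 = -60155$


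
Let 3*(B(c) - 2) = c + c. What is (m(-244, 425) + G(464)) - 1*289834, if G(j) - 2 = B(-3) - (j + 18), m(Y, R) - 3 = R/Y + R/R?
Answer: -70836065/244 ≈ -2.9031e+5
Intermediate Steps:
B(c) = 2 + 2*c/3 (B(c) = 2 + (c + c)/3 = 2 + (2*c)/3 = 2 + 2*c/3)
m(Y, R) = 4 + R/Y (m(Y, R) = 3 + (R/Y + R/R) = 3 + (R/Y + 1) = 3 + (1 + R/Y) = 4 + R/Y)
G(j) = -16 - j (G(j) = 2 + ((2 + (2/3)*(-3)) - (j + 18)) = 2 + ((2 - 2) - (18 + j)) = 2 + (0 + (-18 - j)) = 2 + (-18 - j) = -16 - j)
(m(-244, 425) + G(464)) - 1*289834 = ((4 + 425/(-244)) + (-16 - 1*464)) - 1*289834 = ((4 + 425*(-1/244)) + (-16 - 464)) - 289834 = ((4 - 425/244) - 480) - 289834 = (551/244 - 480) - 289834 = -116569/244 - 289834 = -70836065/244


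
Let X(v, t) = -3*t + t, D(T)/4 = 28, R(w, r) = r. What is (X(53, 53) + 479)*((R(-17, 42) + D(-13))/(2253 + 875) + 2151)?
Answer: 1254861893/1564 ≈ 8.0234e+5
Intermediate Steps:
D(T) = 112 (D(T) = 4*28 = 112)
X(v, t) = -2*t
(X(53, 53) + 479)*((R(-17, 42) + D(-13))/(2253 + 875) + 2151) = (-2*53 + 479)*((42 + 112)/(2253 + 875) + 2151) = (-106 + 479)*(154/3128 + 2151) = 373*(154*(1/3128) + 2151) = 373*(77/1564 + 2151) = 373*(3364241/1564) = 1254861893/1564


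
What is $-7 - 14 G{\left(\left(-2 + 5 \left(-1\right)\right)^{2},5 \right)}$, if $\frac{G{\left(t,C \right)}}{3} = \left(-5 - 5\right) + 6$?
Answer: $161$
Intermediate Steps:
$G{\left(t,C \right)} = -12$ ($G{\left(t,C \right)} = 3 \left(\left(-5 - 5\right) + 6\right) = 3 \left(-10 + 6\right) = 3 \left(-4\right) = -12$)
$-7 - 14 G{\left(\left(-2 + 5 \left(-1\right)\right)^{2},5 \right)} = -7 - -168 = -7 + 168 = 161$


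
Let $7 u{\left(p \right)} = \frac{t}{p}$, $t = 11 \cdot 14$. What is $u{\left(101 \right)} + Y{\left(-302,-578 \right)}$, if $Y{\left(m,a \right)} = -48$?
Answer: $- \frac{4826}{101} \approx -47.782$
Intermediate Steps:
$t = 154$
$u{\left(p \right)} = \frac{22}{p}$ ($u{\left(p \right)} = \frac{154 \frac{1}{p}}{7} = \frac{22}{p}$)
$u{\left(101 \right)} + Y{\left(-302,-578 \right)} = \frac{22}{101} - 48 = - \frac{4826}{101}$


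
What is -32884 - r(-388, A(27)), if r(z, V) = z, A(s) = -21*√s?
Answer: -32496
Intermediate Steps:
-32884 - r(-388, A(27)) = -32884 - 1*(-388) = -32884 + 388 = -32496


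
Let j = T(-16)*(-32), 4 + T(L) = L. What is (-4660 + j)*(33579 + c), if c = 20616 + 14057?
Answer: -274373040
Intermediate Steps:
T(L) = -4 + L
c = 34673
j = 640 (j = (-4 - 16)*(-32) = -20*(-32) = 640)
(-4660 + j)*(33579 + c) = (-4660 + 640)*(33579 + 34673) = -4020*68252 = -274373040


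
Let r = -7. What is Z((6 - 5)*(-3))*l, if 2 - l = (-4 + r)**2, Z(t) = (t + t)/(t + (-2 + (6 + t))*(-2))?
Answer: -714/5 ≈ -142.80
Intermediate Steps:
Z(t) = 2*t/(-8 - t) (Z(t) = (2*t)/(t + (4 + t)*(-2)) = (2*t)/(t + (-8 - 2*t)) = (2*t)/(-8 - t) = 2*t/(-8 - t))
l = -119 (l = 2 - (-4 - 7)**2 = 2 - 1*(-11)**2 = 2 - 1*121 = 2 - 121 = -119)
Z((6 - 5)*(-3))*l = -2*(6 - 5)*(-3)/(8 + (6 - 5)*(-3))*(-119) = -2*1*(-3)/(8 + 1*(-3))*(-119) = -2*(-3)/(8 - 3)*(-119) = -2*(-3)/5*(-119) = -2*(-3)*1/5*(-119) = (6/5)*(-119) = -714/5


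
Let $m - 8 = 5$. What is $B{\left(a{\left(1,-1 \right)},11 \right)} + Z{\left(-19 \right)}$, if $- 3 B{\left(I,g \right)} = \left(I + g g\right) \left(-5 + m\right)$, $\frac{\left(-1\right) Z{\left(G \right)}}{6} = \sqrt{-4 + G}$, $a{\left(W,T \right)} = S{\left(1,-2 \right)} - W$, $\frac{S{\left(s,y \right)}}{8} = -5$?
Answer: $- \frac{640}{3} - 6 i \sqrt{23} \approx -213.33 - 28.775 i$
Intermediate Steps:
$m = 13$ ($m = 8 + 5 = 13$)
$S{\left(s,y \right)} = -40$ ($S{\left(s,y \right)} = 8 \left(-5\right) = -40$)
$a{\left(W,T \right)} = -40 - W$
$Z{\left(G \right)} = - 6 \sqrt{-4 + G}$
$B{\left(I,g \right)} = - \frac{8 I}{3} - \frac{8 g^{2}}{3}$ ($B{\left(I,g \right)} = - \frac{\left(I + g g\right) \left(-5 + 13\right)}{3} = - \frac{\left(I + g^{2}\right) 8}{3} = - \frac{8 I + 8 g^{2}}{3} = - \frac{8 I}{3} - \frac{8 g^{2}}{3}$)
$B{\left(a{\left(1,-1 \right)},11 \right)} + Z{\left(-19 \right)} = \left(- \frac{8 \left(-40 - 1\right)}{3} - \frac{8 \cdot 11^{2}}{3}\right) - 6 \sqrt{-4 - 19} = \left(- \frac{8 \left(-40 - 1\right)}{3} - \frac{968}{3}\right) - 6 \sqrt{-23} = \left(\left(- \frac{8}{3}\right) \left(-41\right) - \frac{968}{3}\right) - 6 i \sqrt{23} = \left(\frac{328}{3} - \frac{968}{3}\right) - 6 i \sqrt{23} = - \frac{640}{3} - 6 i \sqrt{23}$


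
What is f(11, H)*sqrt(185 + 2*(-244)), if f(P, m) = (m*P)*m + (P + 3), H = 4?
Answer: 190*I*sqrt(303) ≈ 3307.3*I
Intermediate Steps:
f(P, m) = 3 + P + P*m**2 (f(P, m) = (P*m)*m + (3 + P) = P*m**2 + (3 + P) = 3 + P + P*m**2)
f(11, H)*sqrt(185 + 2*(-244)) = (3 + 11 + 11*4**2)*sqrt(185 + 2*(-244)) = (3 + 11 + 11*16)*sqrt(185 - 488) = (3 + 11 + 176)*sqrt(-303) = 190*(I*sqrt(303)) = 190*I*sqrt(303)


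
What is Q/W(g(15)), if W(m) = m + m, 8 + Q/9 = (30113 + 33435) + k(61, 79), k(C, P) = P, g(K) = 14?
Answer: 572571/28 ≈ 20449.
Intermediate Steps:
Q = 572571 (Q = -72 + 9*((30113 + 33435) + 79) = -72 + 9*(63548 + 79) = -72 + 9*63627 = -72 + 572643 = 572571)
W(m) = 2*m
Q/W(g(15)) = 572571/((2*14)) = 572571/28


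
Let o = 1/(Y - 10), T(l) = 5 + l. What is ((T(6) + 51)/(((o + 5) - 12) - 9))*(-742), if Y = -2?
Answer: 552048/193 ≈ 2860.4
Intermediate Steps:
o = -1/12 (o = 1/(-2 - 10) = 1/(-12) = -1/12 ≈ -0.083333)
((T(6) + 51)/(((o + 5) - 12) - 9))*(-742) = (((5 + 6) + 51)/(((-1/12 + 5) - 12) - 9))*(-742) = ((11 + 51)/((59/12 - 12) - 9))*(-742) = (62/(-85/12 - 9))*(-742) = (62/(-193/12))*(-742) = (62*(-12/193))*(-742) = -744/193*(-742) = 552048/193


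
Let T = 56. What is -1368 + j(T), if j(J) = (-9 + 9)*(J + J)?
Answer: -1368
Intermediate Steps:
j(J) = 0 (j(J) = 0*(2*J) = 0)
-1368 + j(T) = -1368 + 0 = -1368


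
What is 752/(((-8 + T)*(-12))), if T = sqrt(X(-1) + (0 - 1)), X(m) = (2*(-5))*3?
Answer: 1504/285 + 188*I*sqrt(31)/285 ≈ 5.2772 + 3.6728*I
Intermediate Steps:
X(m) = -30 (X(m) = -10*3 = -30)
T = I*sqrt(31) (T = sqrt(-30 + (0 - 1)) = sqrt(-30 - 1) = sqrt(-31) = I*sqrt(31) ≈ 5.5678*I)
752/(((-8 + T)*(-12))) = 752/(((-8 + I*sqrt(31))*(-12))) = 752/(96 - 12*I*sqrt(31))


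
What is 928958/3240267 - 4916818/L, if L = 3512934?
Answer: -2111405827939/1897140685563 ≈ -1.1129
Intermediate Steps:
928958/3240267 - 4916818/L = 928958/3240267 - 4916818/3512934 = 928958*(1/3240267) - 4916818*1/3512934 = 928958/3240267 - 2458409/1756467 = -2111405827939/1897140685563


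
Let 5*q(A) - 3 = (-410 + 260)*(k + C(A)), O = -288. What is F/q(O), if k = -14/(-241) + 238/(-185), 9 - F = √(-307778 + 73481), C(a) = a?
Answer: 133755/128961397 - 44585*I*√26033/128961397 ≈ 0.0010372 - 0.055782*I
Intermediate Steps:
F = 9 - 3*I*√26033 (F = 9 - √(-307778 + 73481) = 9 - √(-234297) = 9 - 3*I*√26033 ≈ 9.0 - 484.04*I)
k = -54768/44585 (k = -14*(-1/241) + 238*(-1/185) = 14/241 - 238/185 = -54768/44585 ≈ -1.2284)
q(A) = 1669791/44585 - 30*A (q(A) = ⅗ + ((-410 + 260)*(-54768/44585 + A))/5 = ⅗ + (-150*(-54768/44585 + A))/5 = ⅗ + (1643040/8917 - 150*A)/5 = ⅗ + (328608/8917 - 30*A) = 1669791/44585 - 30*A)
F/q(O) = (9 - 3*I*√26033)/(1669791/44585 - 30*(-288)) = (9 - 3*I*√26033)/(1669791/44585 + 8640) = (9 - 3*I*√26033)/(386884191/44585) = (9 - 3*I*√26033)*(44585/386884191) = 133755/128961397 - 44585*I*√26033/128961397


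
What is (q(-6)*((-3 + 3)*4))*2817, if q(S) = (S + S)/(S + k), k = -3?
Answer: 0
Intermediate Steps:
q(S) = 2*S/(-3 + S) (q(S) = (S + S)/(S - 3) = (2*S)/(-3 + S) = 2*S/(-3 + S))
(q(-6)*((-3 + 3)*4))*2817 = ((2*(-6)/(-3 - 6))*((-3 + 3)*4))*2817 = ((2*(-6)/(-9))*(0*4))*2817 = ((2*(-6)*(-1/9))*0)*2817 = ((4/3)*0)*2817 = 0*2817 = 0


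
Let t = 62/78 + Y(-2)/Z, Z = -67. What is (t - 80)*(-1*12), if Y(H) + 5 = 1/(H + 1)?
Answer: 826916/871 ≈ 949.39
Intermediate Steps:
Y(H) = -5 + 1/(1 + H) (Y(H) = -5 + 1/(H + 1) = -5 + 1/(1 + H))
t = 2311/2613 (t = 62/78 + ((-4 - 5*(-2))/(1 - 2))/(-67) = 62*(1/78) + ((-4 + 10)/(-1))*(-1/67) = 31/39 - 1*6*(-1/67) = 31/39 - 6*(-1/67) = 31/39 + 6/67 = 2311/2613 ≈ 0.88442)
(t - 80)*(-1*12) = (2311/2613 - 80)*(-1*12) = -206729/2613*(-12) = 826916/871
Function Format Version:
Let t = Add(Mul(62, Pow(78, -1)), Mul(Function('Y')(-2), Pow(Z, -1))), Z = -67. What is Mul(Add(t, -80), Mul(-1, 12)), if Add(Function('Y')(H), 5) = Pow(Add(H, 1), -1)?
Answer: Rational(826916, 871) ≈ 949.39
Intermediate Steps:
Function('Y')(H) = Add(-5, Pow(Add(1, H), -1)) (Function('Y')(H) = Add(-5, Pow(Add(H, 1), -1)) = Add(-5, Pow(Add(1, H), -1)))
t = Rational(2311, 2613) (t = Add(Mul(62, Pow(78, -1)), Mul(Mul(Pow(Add(1, -2), -1), Add(-4, Mul(-5, -2))), Pow(-67, -1))) = Add(Mul(62, Rational(1, 78)), Mul(Mul(Pow(-1, -1), Add(-4, 10)), Rational(-1, 67))) = Add(Rational(31, 39), Mul(Mul(-1, 6), Rational(-1, 67))) = Add(Rational(31, 39), Mul(-6, Rational(-1, 67))) = Add(Rational(31, 39), Rational(6, 67)) = Rational(2311, 2613) ≈ 0.88442)
Mul(Add(t, -80), Mul(-1, 12)) = Mul(Add(Rational(2311, 2613), -80), Mul(-1, 12)) = Mul(Rational(-206729, 2613), -12) = Rational(826916, 871)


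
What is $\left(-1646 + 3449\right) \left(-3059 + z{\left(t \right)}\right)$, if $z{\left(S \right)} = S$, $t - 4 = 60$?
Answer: $-5399985$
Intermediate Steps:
$t = 64$ ($t = 4 + 60 = 64$)
$\left(-1646 + 3449\right) \left(-3059 + z{\left(t \right)}\right) = \left(-1646 + 3449\right) \left(-3059 + 64\right) = 1803 \left(-2995\right) = -5399985$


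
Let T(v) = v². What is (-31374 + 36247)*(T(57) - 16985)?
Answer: -66935528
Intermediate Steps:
(-31374 + 36247)*(T(57) - 16985) = (-31374 + 36247)*(57² - 16985) = 4873*(3249 - 16985) = 4873*(-13736) = -66935528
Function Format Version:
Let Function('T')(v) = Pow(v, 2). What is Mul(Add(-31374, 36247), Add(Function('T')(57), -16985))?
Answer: -66935528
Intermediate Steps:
Mul(Add(-31374, 36247), Add(Function('T')(57), -16985)) = Mul(Add(-31374, 36247), Add(Pow(57, 2), -16985)) = Mul(4873, Add(3249, -16985)) = Mul(4873, -13736) = -66935528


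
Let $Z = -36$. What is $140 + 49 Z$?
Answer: $-1624$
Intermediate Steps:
$140 + 49 Z = 140 + 49 \left(-36\right) = 140 - 1764 = -1624$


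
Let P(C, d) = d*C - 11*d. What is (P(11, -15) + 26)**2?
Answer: 676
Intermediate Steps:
P(C, d) = -11*d + C*d (P(C, d) = C*d - 11*d = -11*d + C*d)
(P(11, -15) + 26)**2 = (-15*(-11 + 11) + 26)**2 = (-15*0 + 26)**2 = (0 + 26)**2 = 26**2 = 676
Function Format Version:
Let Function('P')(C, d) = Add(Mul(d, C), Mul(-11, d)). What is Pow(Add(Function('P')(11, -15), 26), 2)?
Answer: 676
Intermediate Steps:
Function('P')(C, d) = Add(Mul(-11, d), Mul(C, d)) (Function('P')(C, d) = Add(Mul(C, d), Mul(-11, d)) = Add(Mul(-11, d), Mul(C, d)))
Pow(Add(Function('P')(11, -15), 26), 2) = Pow(Add(Mul(-15, Add(-11, 11)), 26), 2) = Pow(Add(Mul(-15, 0), 26), 2) = Pow(Add(0, 26), 2) = Pow(26, 2) = 676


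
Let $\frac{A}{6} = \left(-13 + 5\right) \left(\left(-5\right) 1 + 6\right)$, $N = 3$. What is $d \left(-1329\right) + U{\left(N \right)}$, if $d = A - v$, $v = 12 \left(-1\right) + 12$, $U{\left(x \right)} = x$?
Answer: $63795$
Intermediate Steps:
$v = 0$ ($v = -12 + 12 = 0$)
$A = -48$ ($A = 6 \left(-13 + 5\right) \left(\left(-5\right) 1 + 6\right) = 6 \left(- 8 \left(-5 + 6\right)\right) = 6 \left(\left(-8\right) 1\right) = 6 \left(-8\right) = -48$)
$d = -48$ ($d = -48 - 0 = -48 + 0 = -48$)
$d \left(-1329\right) + U{\left(N \right)} = \left(-48\right) \left(-1329\right) + 3 = 63792 + 3 = 63795$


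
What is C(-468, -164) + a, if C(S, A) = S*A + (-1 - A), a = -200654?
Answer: -123739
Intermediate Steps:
C(S, A) = -1 - A + A*S (C(S, A) = A*S + (-1 - A) = -1 - A + A*S)
C(-468, -164) + a = (-1 - 1*(-164) - 164*(-468)) - 200654 = (-1 + 164 + 76752) - 200654 = 76915 - 200654 = -123739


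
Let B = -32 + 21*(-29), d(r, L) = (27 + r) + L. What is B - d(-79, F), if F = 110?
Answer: -699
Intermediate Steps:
d(r, L) = 27 + L + r
B = -641 (B = -32 - 609 = -641)
B - d(-79, F) = -641 - (27 + 110 - 79) = -641 - 1*58 = -641 - 58 = -699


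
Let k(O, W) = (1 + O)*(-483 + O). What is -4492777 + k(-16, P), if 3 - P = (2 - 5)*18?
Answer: -4485292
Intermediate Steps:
P = 57 (P = 3 - (2 - 5)*18 = 3 - (-3)*18 = 3 - 1*(-54) = 3 + 54 = 57)
-4492777 + k(-16, P) = -4492777 + (-483 + (-16)**2 - 482*(-16)) = -4492777 + (-483 + 256 + 7712) = -4492777 + 7485 = -4485292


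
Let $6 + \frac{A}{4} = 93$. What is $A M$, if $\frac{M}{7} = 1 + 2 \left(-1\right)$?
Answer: $-2436$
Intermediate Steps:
$M = -7$ ($M = 7 \left(1 + 2 \left(-1\right)\right) = 7 \left(1 - 2\right) = 7 \left(-1\right) = -7$)
$A = 348$ ($A = -24 + 4 \cdot 93 = -24 + 372 = 348$)
$A M = 348 \left(-7\right) = -2436$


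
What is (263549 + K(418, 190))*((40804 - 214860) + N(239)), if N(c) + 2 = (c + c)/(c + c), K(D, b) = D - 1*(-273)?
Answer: -45992821680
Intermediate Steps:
K(D, b) = 273 + D (K(D, b) = D + 273 = 273 + D)
N(c) = -1 (N(c) = -2 + (c + c)/(c + c) = -2 + (2*c)/((2*c)) = -2 + (2*c)*(1/(2*c)) = -2 + 1 = -1)
(263549 + K(418, 190))*((40804 - 214860) + N(239)) = (263549 + (273 + 418))*((40804 - 214860) - 1) = (263549 + 691)*(-174056 - 1) = 264240*(-174057) = -45992821680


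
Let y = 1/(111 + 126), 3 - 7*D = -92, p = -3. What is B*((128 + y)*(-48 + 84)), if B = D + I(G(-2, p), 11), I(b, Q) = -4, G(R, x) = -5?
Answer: 24390948/553 ≈ 44107.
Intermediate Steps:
D = 95/7 (D = 3/7 - ⅐*(-92) = 3/7 + 92/7 = 95/7 ≈ 13.571)
y = 1/237 ≈ 0.0042194
B = 67/7 (B = 95/7 - 4 = 67/7 ≈ 9.5714)
B*((128 + y)*(-48 + 84)) = 67*((128 + 1/237)*(-48 + 84))/7 = 67*((30337/237)*36)/7 = (67/7)*(364044/79) = 24390948/553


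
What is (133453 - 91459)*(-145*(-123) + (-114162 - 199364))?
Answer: -12417247854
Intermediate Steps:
(133453 - 91459)*(-145*(-123) + (-114162 - 199364)) = 41994*(17835 - 313526) = 41994*(-295691) = -12417247854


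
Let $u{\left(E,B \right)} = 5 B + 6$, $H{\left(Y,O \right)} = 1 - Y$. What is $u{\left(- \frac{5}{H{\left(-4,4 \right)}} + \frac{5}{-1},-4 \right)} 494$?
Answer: $-6916$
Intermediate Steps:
$u{\left(E,B \right)} = 6 + 5 B$
$u{\left(- \frac{5}{H{\left(-4,4 \right)}} + \frac{5}{-1},-4 \right)} 494 = \left(6 + 5 \left(-4\right)\right) 494 = \left(6 - 20\right) 494 = \left(-14\right) 494 = -6916$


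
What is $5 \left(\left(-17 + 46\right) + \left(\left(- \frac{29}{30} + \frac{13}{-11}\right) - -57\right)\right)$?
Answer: $\frac{27671}{66} \approx 419.26$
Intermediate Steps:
$5 \left(\left(-17 + 46\right) + \left(\left(- \frac{29}{30} + \frac{13}{-11}\right) - -57\right)\right) = 5 \left(29 + \left(\left(\left(-29\right) \frac{1}{30} + 13 \left(- \frac{1}{11}\right)\right) + 57\right)\right) = 5 \left(29 + \left(\left(- \frac{29}{30} - \frac{13}{11}\right) + 57\right)\right) = 5 \left(29 + \left(- \frac{709}{330} + 57\right)\right) = 5 \left(29 + \frac{18101}{330}\right) = 5 \cdot \frac{27671}{330} = \frac{27671}{66}$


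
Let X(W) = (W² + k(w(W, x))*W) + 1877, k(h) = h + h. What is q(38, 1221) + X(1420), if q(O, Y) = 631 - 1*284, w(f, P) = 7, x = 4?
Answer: 2038504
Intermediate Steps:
k(h) = 2*h
q(O, Y) = 347 (q(O, Y) = 631 - 284 = 347)
X(W) = 1877 + W² + 14*W (X(W) = (W² + (2*7)*W) + 1877 = (W² + 14*W) + 1877 = 1877 + W² + 14*W)
q(38, 1221) + X(1420) = 347 + (1877 + 1420² + 14*1420) = 347 + (1877 + 2016400 + 19880) = 347 + 2038157 = 2038504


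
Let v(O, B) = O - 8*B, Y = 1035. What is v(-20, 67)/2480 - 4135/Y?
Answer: -541513/128340 ≈ -4.2194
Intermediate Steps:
v(O, B) = O - 8*B
v(-20, 67)/2480 - 4135/Y = (-20 - 8*67)/2480 - 4135/1035 = (-20 - 536)*(1/2480) - 4135*1/1035 = -556*1/2480 - 827/207 = -139/620 - 827/207 = -541513/128340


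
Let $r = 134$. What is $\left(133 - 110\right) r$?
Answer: $3082$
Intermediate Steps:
$\left(133 - 110\right) r = \left(133 - 110\right) 134 = 23 \cdot 134 = 3082$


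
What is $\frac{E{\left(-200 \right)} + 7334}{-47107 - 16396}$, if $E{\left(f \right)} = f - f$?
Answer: $- \frac{7334}{63503} \approx -0.11549$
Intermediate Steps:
$E{\left(f \right)} = 0$
$\frac{E{\left(-200 \right)} + 7334}{-47107 - 16396} = \frac{0 + 7334}{-47107 - 16396} = \frac{7334}{-63503} = 7334 \left(- \frac{1}{63503}\right) = - \frac{7334}{63503}$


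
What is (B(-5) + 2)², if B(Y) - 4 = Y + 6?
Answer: 49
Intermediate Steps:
B(Y) = 10 + Y (B(Y) = 4 + (Y + 6) = 4 + (6 + Y) = 10 + Y)
(B(-5) + 2)² = ((10 - 5) + 2)² = (5 + 2)² = 7² = 49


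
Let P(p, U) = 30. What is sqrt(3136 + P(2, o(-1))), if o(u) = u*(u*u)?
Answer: sqrt(3166) ≈ 56.267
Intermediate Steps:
o(u) = u**3 (o(u) = u*u**2 = u**3)
sqrt(3136 + P(2, o(-1))) = sqrt(3136 + 30) = sqrt(3166)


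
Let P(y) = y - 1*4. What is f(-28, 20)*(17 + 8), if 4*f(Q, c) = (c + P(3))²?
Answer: 9025/4 ≈ 2256.3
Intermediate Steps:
P(y) = -4 + y (P(y) = y - 4 = -4 + y)
f(Q, c) = (-1 + c)²/4 (f(Q, c) = (c + (-4 + 3))²/4 = (c - 1)²/4 = (-1 + c)²/4)
f(-28, 20)*(17 + 8) = ((-1 + 20)²/4)*(17 + 8) = ((¼)*19²)*25 = ((¼)*361)*25 = (361/4)*25 = 9025/4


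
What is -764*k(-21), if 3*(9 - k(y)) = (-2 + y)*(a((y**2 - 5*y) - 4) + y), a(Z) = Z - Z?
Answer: 116128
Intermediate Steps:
a(Z) = 0
k(y) = 9 - y*(-2 + y)/3 (k(y) = 9 - (-2 + y)*(0 + y)/3 = 9 - (-2 + y)*y/3 = 9 - y*(-2 + y)/3)
-764*k(-21) = -764*(9 - 1/3*(-21)**2 + (2/3)*(-21)) = -764*(9 - 1/3*441 - 14) = -764*(9 - 147 - 14) = -764*(-152) = 116128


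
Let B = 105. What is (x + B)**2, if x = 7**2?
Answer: 23716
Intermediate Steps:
x = 49
(x + B)**2 = (49 + 105)**2 = 154**2 = 23716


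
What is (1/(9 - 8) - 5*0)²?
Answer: 1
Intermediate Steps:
(1/(9 - 8) - 5*0)² = (1/1 + 0)² = (1 + 0)² = 1² = 1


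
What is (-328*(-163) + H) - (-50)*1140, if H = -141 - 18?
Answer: 110305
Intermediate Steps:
H = -159
(-328*(-163) + H) - (-50)*1140 = (-328*(-163) - 159) - (-50)*1140 = (53464 - 159) - 1*(-57000) = 53305 + 57000 = 110305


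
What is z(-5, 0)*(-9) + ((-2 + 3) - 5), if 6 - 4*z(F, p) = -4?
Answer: -53/2 ≈ -26.500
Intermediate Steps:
z(F, p) = 5/2 (z(F, p) = 3/2 - ¼*(-4) = 3/2 + 1 = 5/2)
z(-5, 0)*(-9) + ((-2 + 3) - 5) = (5/2)*(-9) + ((-2 + 3) - 5) = -45/2 + (1 - 5) = -45/2 - 4 = -53/2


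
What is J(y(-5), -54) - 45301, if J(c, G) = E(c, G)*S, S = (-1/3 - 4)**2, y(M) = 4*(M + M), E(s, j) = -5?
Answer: -408554/9 ≈ -45395.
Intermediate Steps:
y(M) = 8*M (y(M) = 4*(2*M) = 8*M)
S = 169/9 (S = (-1*1/3 - 4)**2 = (-1/3 - 4)**2 = (-13/3)**2 = 169/9 ≈ 18.778)
J(c, G) = -845/9 (J(c, G) = -5*169/9 = -845/9)
J(y(-5), -54) - 45301 = -845/9 - 45301 = -408554/9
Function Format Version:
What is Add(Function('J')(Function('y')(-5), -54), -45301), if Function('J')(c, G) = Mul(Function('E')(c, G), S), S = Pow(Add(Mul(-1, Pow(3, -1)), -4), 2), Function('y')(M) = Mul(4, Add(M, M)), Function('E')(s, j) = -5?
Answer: Rational(-408554, 9) ≈ -45395.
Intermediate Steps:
Function('y')(M) = Mul(8, M) (Function('y')(M) = Mul(4, Mul(2, M)) = Mul(8, M))
S = Rational(169, 9) (S = Pow(Add(Mul(-1, Rational(1, 3)), -4), 2) = Pow(Add(Rational(-1, 3), -4), 2) = Pow(Rational(-13, 3), 2) = Rational(169, 9) ≈ 18.778)
Function('J')(c, G) = Rational(-845, 9) (Function('J')(c, G) = Mul(-5, Rational(169, 9)) = Rational(-845, 9))
Add(Function('J')(Function('y')(-5), -54), -45301) = Add(Rational(-845, 9), -45301) = Rational(-408554, 9)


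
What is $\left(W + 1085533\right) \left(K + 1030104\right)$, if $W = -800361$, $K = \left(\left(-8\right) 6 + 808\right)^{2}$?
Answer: $458472165088$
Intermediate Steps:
$K = 577600$ ($K = \left(-48 + 808\right)^{2} = 760^{2} = 577600$)
$\left(W + 1085533\right) \left(K + 1030104\right) = \left(-800361 + 1085533\right) \left(577600 + 1030104\right) = 285172 \cdot 1607704 = 458472165088$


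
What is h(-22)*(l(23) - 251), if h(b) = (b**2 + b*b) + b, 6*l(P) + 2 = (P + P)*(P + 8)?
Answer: -38786/3 ≈ -12929.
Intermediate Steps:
l(P) = -1/3 + P*(8 + P)/3 (l(P) = -1/3 + ((P + P)*(P + 8))/6 = -1/3 + ((2*P)*(8 + P))/6 = -1/3 + (2*P*(8 + P))/6 = -1/3 + P*(8 + P)/3)
h(b) = b + 2*b**2 (h(b) = (b**2 + b**2) + b = 2*b**2 + b = b + 2*b**2)
h(-22)*(l(23) - 251) = (-22*(1 + 2*(-22)))*((-1/3 + (1/3)*23**2 + (8/3)*23) - 251) = (-22*(1 - 44))*((-1/3 + (1/3)*529 + 184/3) - 251) = (-22*(-43))*((-1/3 + 529/3 + 184/3) - 251) = 946*(712/3 - 251) = 946*(-41/3) = -38786/3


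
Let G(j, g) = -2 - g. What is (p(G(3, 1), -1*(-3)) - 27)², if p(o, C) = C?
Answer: 576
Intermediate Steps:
(p(G(3, 1), -1*(-3)) - 27)² = (-1*(-3) - 27)² = (3 - 27)² = (-24)² = 576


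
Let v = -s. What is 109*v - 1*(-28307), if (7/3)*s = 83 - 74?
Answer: 195206/7 ≈ 27887.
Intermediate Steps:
s = 27/7 (s = 3*(83 - 74)/7 = (3/7)*9 = 27/7 ≈ 3.8571)
v = -27/7 (v = -1*27/7 = -27/7 ≈ -3.8571)
109*v - 1*(-28307) = 109*(-27/7) - 1*(-28307) = -2943/7 + 28307 = 195206/7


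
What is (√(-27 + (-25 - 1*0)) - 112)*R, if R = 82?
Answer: -9184 + 164*I*√13 ≈ -9184.0 + 591.31*I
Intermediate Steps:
(√(-27 + (-25 - 1*0)) - 112)*R = (√(-27 + (-25 - 1*0)) - 112)*82 = (√(-27 + (-25 + 0)) - 112)*82 = (√(-27 - 25) - 112)*82 = (√(-52) - 112)*82 = (2*I*√13 - 112)*82 = (-112 + 2*I*√13)*82 = -9184 + 164*I*√13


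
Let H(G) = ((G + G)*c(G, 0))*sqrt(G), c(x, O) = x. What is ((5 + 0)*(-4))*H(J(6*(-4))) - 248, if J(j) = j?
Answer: -248 - 46080*I*sqrt(6) ≈ -248.0 - 1.1287e+5*I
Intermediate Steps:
H(G) = 2*G**(5/2) (H(G) = ((G + G)*G)*sqrt(G) = ((2*G)*G)*sqrt(G) = (2*G**2)*sqrt(G) = 2*G**(5/2))
((5 + 0)*(-4))*H(J(6*(-4))) - 248 = ((5 + 0)*(-4))*(2*(6*(-4))**(5/2)) - 248 = (5*(-4))*(2*(-24)**(5/2)) - 248 = -40*1152*I*sqrt(6) - 248 = -46080*I*sqrt(6) - 248 = -248 - 46080*I*sqrt(6)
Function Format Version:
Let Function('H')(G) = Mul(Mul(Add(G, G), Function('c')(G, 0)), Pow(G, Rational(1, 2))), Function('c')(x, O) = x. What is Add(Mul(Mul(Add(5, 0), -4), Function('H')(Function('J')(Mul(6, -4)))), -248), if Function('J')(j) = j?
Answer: Add(-248, Mul(-46080, I, Pow(6, Rational(1, 2)))) ≈ Add(-248.00, Mul(-1.1287e+5, I))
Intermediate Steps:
Function('H')(G) = Mul(2, Pow(G, Rational(5, 2))) (Function('H')(G) = Mul(Mul(Add(G, G), G), Pow(G, Rational(1, 2))) = Mul(Mul(Mul(2, G), G), Pow(G, Rational(1, 2))) = Mul(Mul(2, Pow(G, 2)), Pow(G, Rational(1, 2))) = Mul(2, Pow(G, Rational(5, 2))))
Add(Mul(Mul(Add(5, 0), -4), Function('H')(Function('J')(Mul(6, -4)))), -248) = Add(Mul(Mul(Add(5, 0), -4), Mul(2, Pow(Mul(6, -4), Rational(5, 2)))), -248) = Add(Mul(Mul(5, -4), Mul(2, Pow(-24, Rational(5, 2)))), -248) = Add(Mul(-20, Mul(2, Mul(1152, I, Pow(6, Rational(1, 2))))), -248) = Add(Mul(-20, Mul(2304, I, Pow(6, Rational(1, 2)))), -248) = Add(Mul(-46080, I, Pow(6, Rational(1, 2))), -248) = Add(-248, Mul(-46080, I, Pow(6, Rational(1, 2))))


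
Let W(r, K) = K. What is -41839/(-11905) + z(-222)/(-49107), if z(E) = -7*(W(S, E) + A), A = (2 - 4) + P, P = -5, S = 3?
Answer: 2035504058/584618835 ≈ 3.4818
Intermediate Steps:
A = -7 (A = (2 - 4) - 5 = -2 - 5 = -7)
z(E) = 49 - 7*E (z(E) = -7*(E - 7) = -7*(-7 + E) = 49 - 7*E)
-41839/(-11905) + z(-222)/(-49107) = -41839/(-11905) + (49 - 7*(-222))/(-49107) = -41839*(-1/11905) + (49 + 1554)*(-1/49107) = 41839/11905 + 1603*(-1/49107) = 41839/11905 - 1603/49107 = 2035504058/584618835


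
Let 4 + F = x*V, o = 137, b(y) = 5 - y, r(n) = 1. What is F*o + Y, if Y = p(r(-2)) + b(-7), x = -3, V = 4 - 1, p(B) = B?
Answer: -1768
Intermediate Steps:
V = 3
Y = 13 (Y = 1 + (5 - 1*(-7)) = 1 + (5 + 7) = 1 + 12 = 13)
F = -13 (F = -4 - 3*3 = -4 - 9 = -13)
F*o + Y = -13*137 + 13 = -1781 + 13 = -1768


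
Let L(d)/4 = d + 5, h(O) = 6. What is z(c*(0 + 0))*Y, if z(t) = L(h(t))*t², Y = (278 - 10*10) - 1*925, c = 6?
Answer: 0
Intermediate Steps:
L(d) = 20 + 4*d (L(d) = 4*(d + 5) = 4*(5 + d) = 20 + 4*d)
Y = -747 (Y = (278 - 100) - 925 = 178 - 925 = -747)
z(t) = 44*t² (z(t) = (20 + 4*6)*t² = (20 + 24)*t² = 44*t²)
z(c*(0 + 0))*Y = (44*(6*(0 + 0))²)*(-747) = (44*(6*0)²)*(-747) = (44*0²)*(-747) = (44*0)*(-747) = 0*(-747) = 0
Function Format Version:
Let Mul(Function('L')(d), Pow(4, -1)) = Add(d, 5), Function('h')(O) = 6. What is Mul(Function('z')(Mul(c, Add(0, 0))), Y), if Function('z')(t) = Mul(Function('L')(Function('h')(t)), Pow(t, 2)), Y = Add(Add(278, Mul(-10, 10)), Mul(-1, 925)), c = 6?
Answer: 0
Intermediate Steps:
Function('L')(d) = Add(20, Mul(4, d)) (Function('L')(d) = Mul(4, Add(d, 5)) = Mul(4, Add(5, d)) = Add(20, Mul(4, d)))
Y = -747 (Y = Add(Add(278, -100), -925) = Add(178, -925) = -747)
Function('z')(t) = Mul(44, Pow(t, 2)) (Function('z')(t) = Mul(Add(20, Mul(4, 6)), Pow(t, 2)) = Mul(Add(20, 24), Pow(t, 2)) = Mul(44, Pow(t, 2)))
Mul(Function('z')(Mul(c, Add(0, 0))), Y) = Mul(Mul(44, Pow(Mul(6, Add(0, 0)), 2)), -747) = Mul(Mul(44, Pow(Mul(6, 0), 2)), -747) = Mul(Mul(44, Pow(0, 2)), -747) = Mul(Mul(44, 0), -747) = Mul(0, -747) = 0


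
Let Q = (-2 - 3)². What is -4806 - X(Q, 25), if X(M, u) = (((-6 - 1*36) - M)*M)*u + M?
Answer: 37044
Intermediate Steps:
Q = 25 (Q = (-5)² = 25)
X(M, u) = M + M*u*(-42 - M) (X(M, u) = (((-6 - 36) - M)*M)*u + M = ((-42 - M)*M)*u + M = (M*(-42 - M))*u + M = M*u*(-42 - M) + M = M + M*u*(-42 - M))
-4806 - X(Q, 25) = -4806 - 25*(1 - 42*25 - 1*25*25) = -4806 - 25*(1 - 1050 - 625) = -4806 - 25*(-1674) = -4806 - 1*(-41850) = -4806 + 41850 = 37044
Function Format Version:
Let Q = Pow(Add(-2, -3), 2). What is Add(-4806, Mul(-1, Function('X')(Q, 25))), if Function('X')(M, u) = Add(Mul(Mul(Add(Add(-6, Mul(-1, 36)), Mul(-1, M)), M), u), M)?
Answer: 37044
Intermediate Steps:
Q = 25 (Q = Pow(-5, 2) = 25)
Function('X')(M, u) = Add(M, Mul(M, u, Add(-42, Mul(-1, M)))) (Function('X')(M, u) = Add(Mul(Mul(Add(Add(-6, -36), Mul(-1, M)), M), u), M) = Add(Mul(Mul(Add(-42, Mul(-1, M)), M), u), M) = Add(Mul(Mul(M, Add(-42, Mul(-1, M))), u), M) = Add(Mul(M, u, Add(-42, Mul(-1, M))), M) = Add(M, Mul(M, u, Add(-42, Mul(-1, M)))))
Add(-4806, Mul(-1, Function('X')(Q, 25))) = Add(-4806, Mul(-1, Mul(25, Add(1, Mul(-42, 25), Mul(-1, 25, 25))))) = Add(-4806, Mul(-1, Mul(25, Add(1, -1050, -625)))) = Add(-4806, Mul(-1, Mul(25, -1674))) = Add(-4806, Mul(-1, -41850)) = Add(-4806, 41850) = 37044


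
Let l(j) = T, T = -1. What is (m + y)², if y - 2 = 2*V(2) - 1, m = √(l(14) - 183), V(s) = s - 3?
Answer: (-1 + 2*I*√46)² ≈ -183.0 - 27.129*I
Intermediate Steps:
V(s) = -3 + s
l(j) = -1
m = 2*I*√46 (m = √(-1 - 183) = √(-184) = 2*I*√46 ≈ 13.565*I)
y = -1 (y = 2 + (2*(-3 + 2) - 1) = 2 + (2*(-1) - 1) = 2 + (-2 - 1) = 2 - 3 = -1)
(m + y)² = (2*I*√46 - 1)² = (-1 + 2*I*√46)²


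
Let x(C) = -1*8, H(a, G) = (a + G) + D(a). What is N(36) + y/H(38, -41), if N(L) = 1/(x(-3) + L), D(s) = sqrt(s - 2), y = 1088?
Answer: 30467/84 ≈ 362.70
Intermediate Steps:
D(s) = sqrt(-2 + s)
H(a, G) = G + a + sqrt(-2 + a) (H(a, G) = (a + G) + sqrt(-2 + a) = (G + a) + sqrt(-2 + a) = G + a + sqrt(-2 + a))
x(C) = -8
N(L) = 1/(-8 + L)
N(36) + y/H(38, -41) = 1/(-8 + 36) + 1088/(-41 + 38 + sqrt(-2 + 38)) = 1/28 + 1088/(-41 + 38 + sqrt(36)) = 1/28 + 1088/(-41 + 38 + 6) = 1/28 + 1088/3 = 30467/84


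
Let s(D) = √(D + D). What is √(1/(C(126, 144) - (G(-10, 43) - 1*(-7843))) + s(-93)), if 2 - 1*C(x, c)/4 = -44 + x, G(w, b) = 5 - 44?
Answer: √(-2031 + 16499844*I*√186)/4062 ≈ 2.6113 + 2.6114*I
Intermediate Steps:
G(w, b) = -39
s(D) = √2*√D (s(D) = √(2*D) = √2*√D)
C(x, c) = 184 - 4*x (C(x, c) = 8 - 4*(-44 + x) = 8 + (176 - 4*x) = 184 - 4*x)
√(1/(C(126, 144) - (G(-10, 43) - 1*(-7843))) + s(-93)) = √(1/((184 - 4*126) - (-39 - 1*(-7843))) + √2*√(-93)) = √(1/((184 - 504) - (-39 + 7843)) + √2*(I*√93)) = √(1/(-320 - 1*7804) + I*√186) = √(1/(-320 - 7804) + I*√186) = √(1/(-8124) + I*√186) = √(-1/8124 + I*√186)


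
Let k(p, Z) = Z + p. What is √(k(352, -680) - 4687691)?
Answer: 3*I*√520891 ≈ 2165.2*I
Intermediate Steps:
√(k(352, -680) - 4687691) = √((-680 + 352) - 4687691) = √(-328 - 4687691) = √(-4688019) = 3*I*√520891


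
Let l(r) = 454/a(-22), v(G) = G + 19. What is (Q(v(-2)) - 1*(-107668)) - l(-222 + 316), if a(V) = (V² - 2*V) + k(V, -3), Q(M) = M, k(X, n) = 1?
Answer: 56964911/529 ≈ 1.0768e+5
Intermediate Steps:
v(G) = 19 + G
a(V) = 1 + V² - 2*V (a(V) = (V² - 2*V) + 1 = 1 + V² - 2*V)
l(r) = 454/529 (l(r) = 454/(1 + (-22)² - 2*(-22)) = 454/(1 + 484 + 44) = 454/529)
(Q(v(-2)) - 1*(-107668)) - l(-222 + 316) = ((19 - 2) - 1*(-107668)) - 1*454/529 = (17 + 107668) - 454/529 = 107685 - 454/529 = 56964911/529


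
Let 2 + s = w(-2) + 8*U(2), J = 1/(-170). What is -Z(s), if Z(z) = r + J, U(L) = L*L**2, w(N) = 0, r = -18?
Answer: 3061/170 ≈ 18.006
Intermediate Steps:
J = -1/170 ≈ -0.0058824
U(L) = L**3
s = 62 (s = -2 + (0 + 8*2**3) = -2 + (0 + 8*8) = -2 + (0 + 64) = -2 + 64 = 62)
Z(z) = -3061/170 (Z(z) = -18 - 1/170 = -3061/170)
-Z(s) = -1*(-3061/170) = 3061/170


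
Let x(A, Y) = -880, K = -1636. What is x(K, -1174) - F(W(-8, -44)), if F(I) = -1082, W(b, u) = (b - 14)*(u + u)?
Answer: 202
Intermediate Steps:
W(b, u) = 2*u*(-14 + b) (W(b, u) = (-14 + b)*(2*u) = 2*u*(-14 + b))
x(K, -1174) - F(W(-8, -44)) = -880 - 1*(-1082) = -880 + 1082 = 202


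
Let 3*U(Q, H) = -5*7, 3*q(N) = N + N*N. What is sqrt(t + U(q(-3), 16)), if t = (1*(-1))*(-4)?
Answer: I*sqrt(69)/3 ≈ 2.7689*I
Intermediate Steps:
q(N) = N/3 + N**2/3 (q(N) = (N + N*N)/3 = (N + N**2)/3 = N/3 + N**2/3)
U(Q, H) = -35/3 (U(Q, H) = (-5*7)/3 = (1/3)*(-35) = -35/3)
t = 4 (t = -1*(-4) = 4)
sqrt(t + U(q(-3), 16)) = sqrt(4 - 35/3) = sqrt(-23/3) = I*sqrt(69)/3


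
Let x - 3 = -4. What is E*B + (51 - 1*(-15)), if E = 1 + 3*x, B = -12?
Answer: 90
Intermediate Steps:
x = -1 (x = 3 - 4 = -1)
E = -2 (E = 1 + 3*(-1) = 1 - 3 = -2)
E*B + (51 - 1*(-15)) = -2*(-12) + (51 - 1*(-15)) = 24 + (51 + 15) = 24 + 66 = 90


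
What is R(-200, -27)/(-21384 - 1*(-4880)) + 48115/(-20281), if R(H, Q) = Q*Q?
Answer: -808874809/334717624 ≈ -2.4166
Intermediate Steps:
R(H, Q) = Q**2
R(-200, -27)/(-21384 - 1*(-4880)) + 48115/(-20281) = (-27)**2/(-21384 - 1*(-4880)) + 48115/(-20281) = 729/(-21384 + 4880) + 48115*(-1/20281) = 729/(-16504) - 48115/20281 = 729*(-1/16504) - 48115/20281 = -729/16504 - 48115/20281 = -808874809/334717624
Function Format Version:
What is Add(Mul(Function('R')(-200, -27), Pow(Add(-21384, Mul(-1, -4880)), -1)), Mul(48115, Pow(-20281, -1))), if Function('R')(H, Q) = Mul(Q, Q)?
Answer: Rational(-808874809, 334717624) ≈ -2.4166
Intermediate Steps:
Function('R')(H, Q) = Pow(Q, 2)
Add(Mul(Function('R')(-200, -27), Pow(Add(-21384, Mul(-1, -4880)), -1)), Mul(48115, Pow(-20281, -1))) = Add(Mul(Pow(-27, 2), Pow(Add(-21384, Mul(-1, -4880)), -1)), Mul(48115, Pow(-20281, -1))) = Add(Mul(729, Pow(Add(-21384, 4880), -1)), Mul(48115, Rational(-1, 20281))) = Add(Mul(729, Pow(-16504, -1)), Rational(-48115, 20281)) = Add(Mul(729, Rational(-1, 16504)), Rational(-48115, 20281)) = Add(Rational(-729, 16504), Rational(-48115, 20281)) = Rational(-808874809, 334717624)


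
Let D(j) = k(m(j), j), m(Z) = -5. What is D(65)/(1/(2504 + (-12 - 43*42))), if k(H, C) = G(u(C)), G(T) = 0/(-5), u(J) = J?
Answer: 0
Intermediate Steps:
G(T) = 0 (G(T) = 0*(-⅕) = 0)
k(H, C) = 0
D(j) = 0
D(65)/(1/(2504 + (-12 - 43*42))) = 0/(1/(2504 + (-12 - 43*42))) = 0/(1/(2504 + (-12 - 1806))) = 0/(1/(2504 - 1818)) = 0/(1/686) = 0*686 = 0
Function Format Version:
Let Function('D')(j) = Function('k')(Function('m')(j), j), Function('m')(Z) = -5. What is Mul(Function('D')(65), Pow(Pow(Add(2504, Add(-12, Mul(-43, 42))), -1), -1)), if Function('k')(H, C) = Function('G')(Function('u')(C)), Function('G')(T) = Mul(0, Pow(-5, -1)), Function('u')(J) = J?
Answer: 0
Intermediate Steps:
Function('G')(T) = 0 (Function('G')(T) = Mul(0, Rational(-1, 5)) = 0)
Function('k')(H, C) = 0
Function('D')(j) = 0
Mul(Function('D')(65), Pow(Pow(Add(2504, Add(-12, Mul(-43, 42))), -1), -1)) = Mul(0, Pow(Pow(Add(2504, Add(-12, Mul(-43, 42))), -1), -1)) = Mul(0, Pow(Pow(Add(2504, Add(-12, -1806)), -1), -1)) = Mul(0, Pow(Pow(Add(2504, -1818), -1), -1)) = Mul(0, Pow(Pow(686, -1), -1)) = Mul(0, Pow(Rational(1, 686), -1)) = Mul(0, 686) = 0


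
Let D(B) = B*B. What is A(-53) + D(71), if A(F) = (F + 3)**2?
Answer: 7541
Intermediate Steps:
D(B) = B**2
A(F) = (3 + F)**2
A(-53) + D(71) = (3 - 53)**2 + 71**2 = (-50)**2 + 5041 = 2500 + 5041 = 7541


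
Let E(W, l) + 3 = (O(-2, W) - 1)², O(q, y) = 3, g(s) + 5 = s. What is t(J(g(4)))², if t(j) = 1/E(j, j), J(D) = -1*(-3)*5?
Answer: 1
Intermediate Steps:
g(s) = -5 + s
E(W, l) = 1 (E(W, l) = -3 + (3 - 1)² = -3 + 2² = -3 + 4 = 1)
J(D) = 15 (J(D) = 3*5 = 15)
t(j) = 1 (t(j) = 1/1 = 1)
t(J(g(4)))² = 1² = 1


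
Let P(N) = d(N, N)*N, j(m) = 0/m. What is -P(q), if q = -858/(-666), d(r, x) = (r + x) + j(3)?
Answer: -40898/12321 ≈ -3.3194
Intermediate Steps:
j(m) = 0
d(r, x) = r + x (d(r, x) = (r + x) + 0 = r + x)
q = 143/111 (q = -858*(-1/666) = 143/111 ≈ 1.2883)
P(N) = 2*N² (P(N) = (N + N)*N = (2*N)*N = 2*N²)
-P(q) = -2*(143/111)² = -2*20449/12321 = -1*40898/12321 = -40898/12321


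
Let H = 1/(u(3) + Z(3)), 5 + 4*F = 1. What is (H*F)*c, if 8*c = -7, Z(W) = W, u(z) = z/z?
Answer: 7/32 ≈ 0.21875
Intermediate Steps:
u(z) = 1
F = -1 (F = -5/4 + (¼)*1 = -5/4 + ¼ = -1)
c = -7/8 (c = (⅛)*(-7) = -7/8 ≈ -0.87500)
H = ¼ (H = 1/(1 + 3) = 1/4 = ¼ ≈ 0.25000)
(H*F)*c = ((¼)*(-1))*(-7/8) = -¼*(-7/8) = 7/32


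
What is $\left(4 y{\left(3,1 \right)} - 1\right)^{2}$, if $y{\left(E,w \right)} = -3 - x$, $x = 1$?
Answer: $289$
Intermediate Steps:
$y{\left(E,w \right)} = -4$ ($y{\left(E,w \right)} = -3 - 1 = -4$)
$\left(4 y{\left(3,1 \right)} - 1\right)^{2} = \left(4 \left(-4\right) - 1\right)^{2} = \left(-16 - 1\right)^{2} = \left(-17\right)^{2} = 289$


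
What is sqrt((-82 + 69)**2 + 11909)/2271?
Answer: sqrt(1342)/757 ≈ 0.048393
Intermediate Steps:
sqrt((-82 + 69)**2 + 11909)/2271 = sqrt((-13)**2 + 11909)*(1/2271) = sqrt(169 + 11909)*(1/2271) = sqrt(12078)*(1/2271) = (3*sqrt(1342))*(1/2271) = sqrt(1342)/757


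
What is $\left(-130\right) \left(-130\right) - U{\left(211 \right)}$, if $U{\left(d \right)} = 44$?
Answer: $16856$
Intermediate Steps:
$\left(-130\right) \left(-130\right) - U{\left(211 \right)} = \left(-130\right) \left(-130\right) - 44 = 16900 - 44 = 16856$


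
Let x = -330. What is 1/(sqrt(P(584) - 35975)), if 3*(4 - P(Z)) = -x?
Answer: -I*sqrt(4009)/12027 ≈ -0.0052645*I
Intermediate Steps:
P(Z) = -106 (P(Z) = 4 - (-1)*(-330)/3 = 4 - 1/3*330 = 4 - 110 = -106)
1/(sqrt(P(584) - 35975)) = 1/(sqrt(-106 - 35975)) = 1/(sqrt(-36081)) = 1/(3*I*sqrt(4009)) = -I*sqrt(4009)/12027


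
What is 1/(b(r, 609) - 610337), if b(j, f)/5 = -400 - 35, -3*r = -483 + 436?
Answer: -1/612512 ≈ -1.6326e-6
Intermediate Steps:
r = 47/3 (r = -(-483 + 436)/3 = -⅓*(-47) = 47/3 ≈ 15.667)
b(j, f) = -2175 (b(j, f) = 5*(-400 - 35) = 5*(-435) = -2175)
1/(b(r, 609) - 610337) = 1/(-2175 - 610337) = 1/(-612512) = -1/612512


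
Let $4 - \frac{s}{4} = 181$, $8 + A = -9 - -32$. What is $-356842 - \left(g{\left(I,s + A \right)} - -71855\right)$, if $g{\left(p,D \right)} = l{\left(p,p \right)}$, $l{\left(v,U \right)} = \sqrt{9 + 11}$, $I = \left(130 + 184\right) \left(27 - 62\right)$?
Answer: $-428697 - 2 \sqrt{5} \approx -4.287 \cdot 10^{5}$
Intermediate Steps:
$I = -10990$ ($I = 314 \left(-35\right) = -10990$)
$A = 15$ ($A = -8 - -23 = -8 + \left(-9 + 32\right) = -8 + 23 = 15$)
$s = -708$ ($s = 16 - 724 = -708$)
$l{\left(v,U \right)} = 2 \sqrt{5}$ ($l{\left(v,U \right)} = \sqrt{20} = 2 \sqrt{5}$)
$g{\left(p,D \right)} = 2 \sqrt{5}$
$-356842 - \left(g{\left(I,s + A \right)} - -71855\right) = -356842 - \left(2 \sqrt{5} - -71855\right) = -356842 - \left(2 \sqrt{5} + 71855\right) = -356842 - \left(71855 + 2 \sqrt{5}\right) = -428697 - 2 \sqrt{5}$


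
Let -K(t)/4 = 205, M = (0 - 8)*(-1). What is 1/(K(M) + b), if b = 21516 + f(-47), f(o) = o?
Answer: 1/20649 ≈ 4.8428e-5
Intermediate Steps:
M = 8 (M = -8*(-1) = 8)
K(t) = -820 (K(t) = -4*205 = -820)
b = 21469 (b = 21516 - 47 = 21469)
1/(K(M) + b) = 1/(-820 + 21469) = 1/20649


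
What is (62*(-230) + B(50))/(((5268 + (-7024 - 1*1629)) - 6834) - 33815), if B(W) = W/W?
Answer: 4753/14678 ≈ 0.32382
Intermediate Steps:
B(W) = 1
(62*(-230) + B(50))/(((5268 + (-7024 - 1*1629)) - 6834) - 33815) = (62*(-230) + 1)/(((5268 + (-7024 - 1*1629)) - 6834) - 33815) = (-14260 + 1)/(((5268 + (-7024 - 1629)) - 6834) - 33815) = -14259/(((5268 - 8653) - 6834) - 33815) = -14259/((-3385 - 6834) - 33815) = -14259/(-10219 - 33815) = -14259/(-44034) = -14259*(-1/44034) = 4753/14678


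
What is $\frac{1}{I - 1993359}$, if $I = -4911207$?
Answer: $- \frac{1}{6904566} \approx -1.4483 \cdot 10^{-7}$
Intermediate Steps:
$\frac{1}{I - 1993359} = \frac{1}{-4911207 - 1993359} = \frac{1}{-6904566} = - \frac{1}{6904566}$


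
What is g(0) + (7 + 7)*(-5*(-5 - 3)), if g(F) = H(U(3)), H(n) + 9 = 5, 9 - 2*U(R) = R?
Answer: 556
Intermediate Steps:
U(R) = 9/2 - R/2
H(n) = -4 (H(n) = -9 + 5 = -4)
g(F) = -4
g(0) + (7 + 7)*(-5*(-5 - 3)) = -4 + (7 + 7)*(-5*(-5 - 3)) = -4 + 14*(-5*(-8)) = -4 + 14*40 = -4 + 560 = 556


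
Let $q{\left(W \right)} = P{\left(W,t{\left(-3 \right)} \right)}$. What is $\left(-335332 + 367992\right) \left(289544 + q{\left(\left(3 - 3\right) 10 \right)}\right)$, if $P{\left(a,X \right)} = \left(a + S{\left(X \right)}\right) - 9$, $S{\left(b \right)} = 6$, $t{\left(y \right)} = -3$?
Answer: $9456409060$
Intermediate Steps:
$P{\left(a,X \right)} = -3 + a$ ($P{\left(a,X \right)} = \left(a + 6\right) - 9 = \left(6 + a\right) - 9 = -3 + a$)
$q{\left(W \right)} = -3 + W$
$\left(-335332 + 367992\right) \left(289544 + q{\left(\left(3 - 3\right) 10 \right)}\right) = \left(-335332 + 367992\right) \left(289544 - \left(3 - \left(3 - 3\right) 10\right)\right) = 32660 \left(289544 + \left(-3 + 0 \cdot 10\right)\right) = 32660 \left(289544 + \left(-3 + 0\right)\right) = 32660 \left(289544 - 3\right) = 32660 \cdot 289541 = 9456409060$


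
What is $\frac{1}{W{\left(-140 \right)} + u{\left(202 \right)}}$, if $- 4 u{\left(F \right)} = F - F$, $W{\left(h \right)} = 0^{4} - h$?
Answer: $\frac{1}{140} \approx 0.0071429$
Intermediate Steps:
$W{\left(h \right)} = - h$ ($W{\left(h \right)} = 0 - h = - h$)
$u{\left(F \right)} = 0$ ($u{\left(F \right)} = - \frac{F - F}{4} = \left(- \frac{1}{4}\right) 0 = 0$)
$\frac{1}{W{\left(-140 \right)} + u{\left(202 \right)}} = \frac{1}{\left(-1\right) \left(-140\right) + 0} = \frac{1}{140 + 0} = \frac{1}{140}$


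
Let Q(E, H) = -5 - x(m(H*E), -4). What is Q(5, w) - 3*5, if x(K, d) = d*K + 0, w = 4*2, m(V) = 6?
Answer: 4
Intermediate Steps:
w = 8
x(K, d) = K*d (x(K, d) = K*d + 0 = K*d)
Q(E, H) = 19 (Q(E, H) = -5 - 6*(-4) = -5 - 1*(-24) = -5 + 24 = 19)
Q(5, w) - 3*5 = 19 - 3*5 = 19 - 15 = 4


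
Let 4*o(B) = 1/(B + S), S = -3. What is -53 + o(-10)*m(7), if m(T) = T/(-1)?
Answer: -2749/52 ≈ -52.865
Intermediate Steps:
o(B) = 1/(4*(-3 + B)) (o(B) = 1/(4*(B - 3)) = 1/(4*(-3 + B)))
m(T) = -T (m(T) = T*(-1) = -T)
-53 + o(-10)*m(7) = -53 + (1/(4*(-3 - 10)))*(-1*7) = -53 + ((¼)/(-13))*(-7) = -53 + ((¼)*(-1/13))*(-7) = -53 - 1/52*(-7) = -53 + 7/52 = -2749/52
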